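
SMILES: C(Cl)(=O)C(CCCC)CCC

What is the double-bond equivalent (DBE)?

1

Molecular formula from the SMILES: C9H17ClO.
DoU = (2C + 2 + N − H − X)/2 = (2·9 + 2 + 0 − 17 − 1)/2 = 2/2 = 1.
(Structurally: 0 ring(s) + 1 π bond(s) = 1.)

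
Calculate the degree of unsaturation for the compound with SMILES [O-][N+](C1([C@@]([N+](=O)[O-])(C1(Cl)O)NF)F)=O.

3

Molecular formula from the SMILES: C3H2ClF2N3O5.
DoU = (2C + 2 + N − H − X)/2 = (2·3 + 2 + 3 − 2 − 3)/2 = 6/2 = 3.
(Structurally: 1 ring(s) + 2 π bond(s) = 3.)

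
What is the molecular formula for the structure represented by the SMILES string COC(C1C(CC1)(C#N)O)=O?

C7H9NO3

Heavy atoms from the SMILES: 7 C, 1 N, 3 O.
Implicit hydrogens by atom environment:
  3 × C: no H
  2 × C: 2 H each → 4
  2 × O: no H
  1 × C: 3 H
  1 × C: 1 H
  1 × N: no H
  1 × O: 1 H
  Total hydrogens = 9.
Molecular formula: C7H9NO3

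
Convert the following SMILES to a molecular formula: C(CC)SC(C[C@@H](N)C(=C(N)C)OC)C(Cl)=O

C11H21ClN2O2S

Heavy atoms from the SMILES: 11 C, 1 Cl, 2 N, 2 O, 1 S.
Implicit hydrogens by atom environment:
  3 × C: 3 H each → 9
  3 × C: 2 H each → 6
  3 × C: no H
  2 × C: 1 H each → 2
  2 × N: 2 H each → 4
  2 × O: no H
  1 × Cl: no H
  1 × S: no H
  Total hydrogens = 21.
Molecular formula: C11H21ClN2O2S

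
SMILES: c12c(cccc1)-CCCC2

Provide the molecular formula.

Heavy atoms from the SMILES: 10 C.
Implicit hydrogens by atom environment:
  4 × C: 2 H each → 8
  4 × C (aromatic): 1 H each → 4
  2 × C (aromatic): no H
  Total hydrogens = 12.
Molecular formula: C10H12

C10H12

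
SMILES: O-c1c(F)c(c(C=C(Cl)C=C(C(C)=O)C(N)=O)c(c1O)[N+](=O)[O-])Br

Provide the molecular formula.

Heavy atoms from the SMILES: 1 Br, 13 C, 1 Cl, 1 F, 2 N, 6 O.
Implicit hydrogens by atom environment:
  6 × C (aromatic): no H
  4 × C: no H
  3 × O: no H
  2 × C: 1 H each → 2
  2 × O: 1 H each → 2
  1 × Br: no H
  1 × C: 3 H
  1 × Cl: no H
  1 × F: no H
  1 × N: 2 H
  1 × N (charge +1): no H
  1 × O (charge -1): no H
  Total hydrogens = 9.
Molecular formula: C13H9BrClFN2O6

C13H9BrClFN2O6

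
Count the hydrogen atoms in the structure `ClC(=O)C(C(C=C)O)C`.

9

Hydrogens are implicit in SMILES; fill each atom to its normal valence:
  3 × C: 1 H each → 3
  1 × C: 3 H
  1 × C: 2 H
  1 × C: no H
  1 × Cl: no H
  1 × O: 1 H
  1 × O: no H
  Total hydrogens = 9.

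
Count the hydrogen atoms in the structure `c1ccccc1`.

6

Hydrogens are implicit in SMILES; fill each atom to its normal valence:
  6 × C (aromatic): 1 H each → 6
  Total hydrogens = 6.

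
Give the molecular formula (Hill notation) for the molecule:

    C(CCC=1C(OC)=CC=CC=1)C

C11H16O

Heavy atoms from the SMILES: 11 C, 1 O.
Implicit hydrogens by atom environment:
  4 × C (aromatic): 1 H each → 4
  3 × C: 2 H each → 6
  2 × C: 3 H each → 6
  2 × C (aromatic): no H
  1 × O: no H
  Total hydrogens = 16.
Molecular formula: C11H16O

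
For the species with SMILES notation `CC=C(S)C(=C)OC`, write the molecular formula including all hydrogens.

C6H10OS

Heavy atoms from the SMILES: 6 C, 1 O, 1 S.
Implicit hydrogens by atom environment:
  2 × C: 3 H each → 6
  2 × C: no H
  1 × C: 2 H
  1 × C: 1 H
  1 × O: no H
  1 × S: 1 H
  Total hydrogens = 10.
Molecular formula: C6H10OS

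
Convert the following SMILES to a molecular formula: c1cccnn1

C4H4N2

Heavy atoms from the SMILES: 4 C, 2 N.
Implicit hydrogens by atom environment:
  4 × C (aromatic): 1 H each → 4
  2 × N (aromatic): no H
  Total hydrogens = 4.
Molecular formula: C4H4N2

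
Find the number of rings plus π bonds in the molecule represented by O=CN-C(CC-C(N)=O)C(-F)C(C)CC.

Molecular formula from the SMILES: C10H19FN2O2.
DoU = (2C + 2 + N − H − X)/2 = (2·10 + 2 + 2 − 19 − 1)/2 = 4/2 = 2.
(Structurally: 0 ring(s) + 2 π bond(s) = 2.)

2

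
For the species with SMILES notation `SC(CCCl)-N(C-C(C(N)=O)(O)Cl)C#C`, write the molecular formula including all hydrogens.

C8H12Cl2N2O2S

Heavy atoms from the SMILES: 8 C, 2 Cl, 2 N, 2 O, 1 S.
Implicit hydrogens by atom environment:
  3 × C: 2 H each → 6
  3 × C: no H
  2 × C: 1 H each → 2
  2 × Cl: no H
  1 × N: 2 H
  1 × N: no H
  1 × O: 1 H
  1 × O: no H
  1 × S: 1 H
  Total hydrogens = 12.
Molecular formula: C8H12Cl2N2O2S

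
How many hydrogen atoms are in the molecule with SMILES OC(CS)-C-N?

Hydrogens are implicit in SMILES; fill each atom to its normal valence:
  2 × C: 2 H each → 4
  1 × C: 1 H
  1 × N: 2 H
  1 × O: 1 H
  1 × S: 1 H
  Total hydrogens = 9.

9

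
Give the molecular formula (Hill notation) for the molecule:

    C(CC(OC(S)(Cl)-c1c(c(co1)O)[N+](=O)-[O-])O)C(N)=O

C9H11ClN2O7S

Heavy atoms from the SMILES: 9 C, 1 Cl, 2 N, 7 O, 1 S.
Implicit hydrogens by atom environment:
  3 × C (aromatic): no H
  3 × O: no H
  2 × C: 2 H each → 4
  2 × C: no H
  2 × O: 1 H each → 2
  1 × C (aromatic): 1 H
  1 × C: 1 H
  1 × Cl: no H
  1 × N: 2 H
  1 × N (charge +1): no H
  1 × O (aromatic): no H
  1 × O (charge -1): no H
  1 × S: 1 H
  Total hydrogens = 11.
Molecular formula: C9H11ClN2O7S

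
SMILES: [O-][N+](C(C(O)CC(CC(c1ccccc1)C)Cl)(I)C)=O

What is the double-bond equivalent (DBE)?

Molecular formula from the SMILES: C14H19ClINO3.
DoU = (2C + 2 + N − H − X)/2 = (2·14 + 2 + 1 − 19 − 2)/2 = 10/2 = 5.
(Structurally: 1 ring(s) + 4 π bond(s) = 5.)

5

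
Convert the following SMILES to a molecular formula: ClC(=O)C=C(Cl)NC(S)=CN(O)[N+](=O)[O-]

C5H5Cl2N3O4S

Heavy atoms from the SMILES: 5 C, 2 Cl, 3 N, 4 O, 1 S.
Implicit hydrogens by atom environment:
  3 × C: no H
  2 × C: 1 H each → 2
  2 × Cl: no H
  2 × O: no H
  1 × N: 1 H
  1 × N: no H
  1 × N (charge +1): no H
  1 × O: 1 H
  1 × O (charge -1): no H
  1 × S: 1 H
  Total hydrogens = 5.
Molecular formula: C5H5Cl2N3O4S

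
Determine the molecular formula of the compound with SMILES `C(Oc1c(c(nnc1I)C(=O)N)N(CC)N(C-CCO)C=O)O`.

C12H18IN5O5

Heavy atoms from the SMILES: 12 C, 1 I, 5 N, 5 O.
Implicit hydrogens by atom environment:
  5 × C: 2 H each → 10
  4 × C (aromatic): no H
  3 × O: no H
  2 × N (aromatic): no H
  2 × N: no H
  2 × O: 1 H each → 2
  1 × C: 3 H
  1 × C: 1 H
  1 × C: no H
  1 × I: no H
  1 × N: 2 H
  Total hydrogens = 18.
Molecular formula: C12H18IN5O5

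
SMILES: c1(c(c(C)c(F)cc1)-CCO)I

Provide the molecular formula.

Heavy atoms from the SMILES: 9 C, 1 F, 1 I, 1 O.
Implicit hydrogens by atom environment:
  4 × C (aromatic): no H
  2 × C: 2 H each → 4
  2 × C (aromatic): 1 H each → 2
  1 × C: 3 H
  1 × F: no H
  1 × I: no H
  1 × O: 1 H
  Total hydrogens = 10.
Molecular formula: C9H10FIO

C9H10FIO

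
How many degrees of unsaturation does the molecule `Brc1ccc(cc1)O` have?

4

Molecular formula from the SMILES: C6H5BrO.
DoU = (2C + 2 + N − H − X)/2 = (2·6 + 2 + 0 − 5 − 1)/2 = 8/2 = 4.
(Structurally: 1 ring(s) + 3 π bond(s) = 4.)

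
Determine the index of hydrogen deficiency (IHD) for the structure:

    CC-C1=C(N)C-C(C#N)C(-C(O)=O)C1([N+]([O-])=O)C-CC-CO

Molecular formula from the SMILES: C14H21N3O5.
DoU = (2C + 2 + N − H − X)/2 = (2·14 + 2 + 3 − 21 − 0)/2 = 12/2 = 6.
(Structurally: 1 ring(s) + 5 π bond(s) = 6.)

6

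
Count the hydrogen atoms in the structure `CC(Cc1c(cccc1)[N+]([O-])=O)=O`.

Hydrogens are implicit in SMILES; fill each atom to its normal valence:
  4 × C (aromatic): 1 H each → 4
  2 × C (aromatic): no H
  2 × O: no H
  1 × C: 3 H
  1 × C: 2 H
  1 × C: no H
  1 × N (charge +1): no H
  1 × O (charge -1): no H
  Total hydrogens = 9.

9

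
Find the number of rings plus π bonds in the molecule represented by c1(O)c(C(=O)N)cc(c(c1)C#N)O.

Molecular formula from the SMILES: C8H6N2O3.
DoU = (2C + 2 + N − H − X)/2 = (2·8 + 2 + 2 − 6 − 0)/2 = 14/2 = 7.
(Structurally: 1 ring(s) + 6 π bond(s) = 7.)

7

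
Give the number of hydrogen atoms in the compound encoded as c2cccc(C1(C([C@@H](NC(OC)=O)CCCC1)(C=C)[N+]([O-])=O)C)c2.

24

Hydrogens are implicit in SMILES; fill each atom to its normal valence:
  5 × C: 2 H each → 10
  5 × C (aromatic): 1 H each → 5
  3 × C: no H
  3 × O: no H
  2 × C: 3 H each → 6
  2 × C: 1 H each → 2
  1 × C (aromatic): no H
  1 × N: 1 H
  1 × N (charge +1): no H
  1 × O (charge -1): no H
  Total hydrogens = 24.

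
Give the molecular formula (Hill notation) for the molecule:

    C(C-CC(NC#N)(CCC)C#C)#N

C10H13N3

Heavy atoms from the SMILES: 10 C, 3 N.
Implicit hydrogens by atom environment:
  4 × C: 2 H each → 8
  4 × C: no H
  2 × N: no H
  1 × C: 3 H
  1 × C: 1 H
  1 × N: 1 H
  Total hydrogens = 13.
Molecular formula: C10H13N3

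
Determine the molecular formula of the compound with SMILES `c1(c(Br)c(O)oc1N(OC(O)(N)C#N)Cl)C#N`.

Heavy atoms from the SMILES: 1 Br, 7 C, 1 Cl, 4 N, 4 O.
Implicit hydrogens by atom environment:
  4 × C (aromatic): no H
  3 × C: no H
  3 × N: no H
  2 × O: 1 H each → 2
  1 × Br: no H
  1 × Cl: no H
  1 × N: 2 H
  1 × O (aromatic): no H
  1 × O: no H
  Total hydrogens = 4.
Molecular formula: C7H4BrClN4O4

C7H4BrClN4O4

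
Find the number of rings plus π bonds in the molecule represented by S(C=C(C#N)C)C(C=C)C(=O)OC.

5

Molecular formula from the SMILES: C9H11NO2S.
DoU = (2C + 2 + N − H − X)/2 = (2·9 + 2 + 1 − 11 − 0)/2 = 10/2 = 5.
(Structurally: 0 ring(s) + 5 π bond(s) = 5.)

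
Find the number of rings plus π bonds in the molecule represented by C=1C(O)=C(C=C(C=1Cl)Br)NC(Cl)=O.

5

Molecular formula from the SMILES: C7H4BrCl2NO2.
DoU = (2C + 2 + N − H − X)/2 = (2·7 + 2 + 1 − 4 − 3)/2 = 10/2 = 5.
(Structurally: 1 ring(s) + 4 π bond(s) = 5.)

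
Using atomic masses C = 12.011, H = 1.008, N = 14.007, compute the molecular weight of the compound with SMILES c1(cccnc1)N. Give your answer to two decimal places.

94.12

Molecular formula: C5H6N2.
M = 5×12.011 + 6×1.008 + 2×14.007 = 94.12 g/mol.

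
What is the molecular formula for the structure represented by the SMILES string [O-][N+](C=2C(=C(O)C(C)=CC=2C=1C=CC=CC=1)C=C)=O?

C15H13NO3

Heavy atoms from the SMILES: 15 C, 1 N, 3 O.
Implicit hydrogens by atom environment:
  6 × C (aromatic): 1 H each → 6
  6 × C (aromatic): no H
  1 × C: 3 H
  1 × C: 2 H
  1 × C: 1 H
  1 × N (charge +1): no H
  1 × O: 1 H
  1 × O: no H
  1 × O (charge -1): no H
  Total hydrogens = 13.
Molecular formula: C15H13NO3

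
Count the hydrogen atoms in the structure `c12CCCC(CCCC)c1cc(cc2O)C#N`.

Hydrogens are implicit in SMILES; fill each atom to its normal valence:
  6 × C: 2 H each → 12
  4 × C (aromatic): no H
  2 × C (aromatic): 1 H each → 2
  1 × C: 3 H
  1 × C: 1 H
  1 × C: no H
  1 × N: no H
  1 × O: 1 H
  Total hydrogens = 19.

19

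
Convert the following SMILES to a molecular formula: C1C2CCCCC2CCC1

Heavy atoms from the SMILES: 10 C.
Implicit hydrogens by atom environment:
  8 × C: 2 H each → 16
  2 × C: 1 H each → 2
  Total hydrogens = 18.
Molecular formula: C10H18

C10H18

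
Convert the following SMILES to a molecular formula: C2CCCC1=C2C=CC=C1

C10H12

Heavy atoms from the SMILES: 10 C.
Implicit hydrogens by atom environment:
  4 × C: 2 H each → 8
  4 × C (aromatic): 1 H each → 4
  2 × C (aromatic): no H
  Total hydrogens = 12.
Molecular formula: C10H12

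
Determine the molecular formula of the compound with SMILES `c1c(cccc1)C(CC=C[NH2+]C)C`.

Heavy atoms from the SMILES: 12 C, 1 N.
Implicit hydrogens by atom environment:
  5 × C (aromatic): 1 H each → 5
  3 × C: 1 H each → 3
  2 × C: 3 H each → 6
  1 × C: 2 H
  1 × C (aromatic): no H
  1 × N (charge +1): 2 H
  Total hydrogens = 18.
Net charge +1.
Molecular formula: C12H18N+

C12H18N+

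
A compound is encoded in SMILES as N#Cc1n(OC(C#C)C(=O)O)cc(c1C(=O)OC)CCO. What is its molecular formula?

C13H12N2O6

Heavy atoms from the SMILES: 13 C, 2 N, 6 O.
Implicit hydrogens by atom environment:
  4 × C: no H
  4 × O: no H
  3 × C (aromatic): no H
  2 × C: 2 H each → 4
  2 × C: 1 H each → 2
  2 × O: 1 H each → 2
  1 × C: 3 H
  1 × C (aromatic): 1 H
  1 × N (aromatic): no H
  1 × N: no H
  Total hydrogens = 12.
Molecular formula: C13H12N2O6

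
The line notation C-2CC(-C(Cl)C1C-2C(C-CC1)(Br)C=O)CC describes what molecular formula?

Heavy atoms from the SMILES: 1 Br, 13 C, 1 Cl, 1 O.
Implicit hydrogens by atom environment:
  6 × C: 2 H each → 12
  5 × C: 1 H each → 5
  1 × Br: no H
  1 × C: 3 H
  1 × C: no H
  1 × Cl: no H
  1 × O: no H
  Total hydrogens = 20.
Molecular formula: C13H20BrClO

C13H20BrClO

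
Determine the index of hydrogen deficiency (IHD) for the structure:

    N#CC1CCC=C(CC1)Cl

Molecular formula from the SMILES: C8H10ClN.
DoU = (2C + 2 + N − H − X)/2 = (2·8 + 2 + 1 − 10 − 1)/2 = 8/2 = 4.
(Structurally: 1 ring(s) + 3 π bond(s) = 4.)

4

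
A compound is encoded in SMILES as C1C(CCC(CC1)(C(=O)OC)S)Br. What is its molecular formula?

Heavy atoms from the SMILES: 1 Br, 9 C, 2 O, 1 S.
Implicit hydrogens by atom environment:
  5 × C: 2 H each → 10
  2 × C: no H
  2 × O: no H
  1 × Br: no H
  1 × C: 3 H
  1 × C: 1 H
  1 × S: 1 H
  Total hydrogens = 15.
Molecular formula: C9H15BrO2S

C9H15BrO2S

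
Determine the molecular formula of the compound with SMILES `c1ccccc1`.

Heavy atoms from the SMILES: 6 C.
Implicit hydrogens by atom environment:
  6 × C (aromatic): 1 H each → 6
  Total hydrogens = 6.
Molecular formula: C6H6

C6H6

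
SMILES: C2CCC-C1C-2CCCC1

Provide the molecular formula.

C10H18

Heavy atoms from the SMILES: 10 C.
Implicit hydrogens by atom environment:
  8 × C: 2 H each → 16
  2 × C: 1 H each → 2
  Total hydrogens = 18.
Molecular formula: C10H18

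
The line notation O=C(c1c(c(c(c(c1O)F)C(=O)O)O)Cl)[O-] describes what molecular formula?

C8H3ClFO6-

Heavy atoms from the SMILES: 8 C, 1 Cl, 1 F, 6 O.
Implicit hydrogens by atom environment:
  6 × C (aromatic): no H
  3 × O: 1 H each → 3
  2 × C: no H
  2 × O: no H
  1 × Cl: no H
  1 × F: no H
  1 × O (charge -1): no H
  Total hydrogens = 3.
Net charge -1.
Molecular formula: C8H3ClFO6-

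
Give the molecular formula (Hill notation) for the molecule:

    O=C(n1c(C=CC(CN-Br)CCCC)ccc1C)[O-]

Heavy atoms from the SMILES: 1 Br, 14 C, 2 N, 2 O.
Implicit hydrogens by atom environment:
  4 × C: 2 H each → 8
  3 × C: 1 H each → 3
  2 × C: 3 H each → 6
  2 × C (aromatic): 1 H each → 2
  2 × C (aromatic): no H
  1 × Br: no H
  1 × C: no H
  1 × N: 1 H
  1 × N (aromatic): no H
  1 × O: no H
  1 × O (charge -1): no H
  Total hydrogens = 20.
Net charge -1.
Molecular formula: C14H20BrN2O2-

C14H20BrN2O2-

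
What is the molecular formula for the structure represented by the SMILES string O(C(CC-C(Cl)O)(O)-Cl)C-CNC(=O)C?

Heavy atoms from the SMILES: 8 C, 2 Cl, 1 N, 4 O.
Implicit hydrogens by atom environment:
  4 × C: 2 H each → 8
  2 × C: no H
  2 × Cl: no H
  2 × O: 1 H each → 2
  2 × O: no H
  1 × C: 3 H
  1 × C: 1 H
  1 × N: 1 H
  Total hydrogens = 15.
Molecular formula: C8H15Cl2NO4

C8H15Cl2NO4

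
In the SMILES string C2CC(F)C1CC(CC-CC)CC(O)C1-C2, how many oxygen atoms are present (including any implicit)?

The symbol for oxygen appears 1 time in the SMILES.

1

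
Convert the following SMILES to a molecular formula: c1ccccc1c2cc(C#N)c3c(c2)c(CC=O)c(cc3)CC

Heavy atoms from the SMILES: 21 C, 1 N, 1 O.
Implicit hydrogens by atom environment:
  9 × C (aromatic): 1 H each → 9
  7 × C (aromatic): no H
  2 × C: 2 H each → 4
  1 × C: 3 H
  1 × C: 1 H
  1 × C: no H
  1 × N: no H
  1 × O: no H
  Total hydrogens = 17.
Molecular formula: C21H17NO

C21H17NO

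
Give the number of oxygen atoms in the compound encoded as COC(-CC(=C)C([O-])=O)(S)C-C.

3

The symbol for oxygen appears 3 times in the SMILES.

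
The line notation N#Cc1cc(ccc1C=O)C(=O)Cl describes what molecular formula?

C9H4ClNO2

Heavy atoms from the SMILES: 9 C, 1 Cl, 1 N, 2 O.
Implicit hydrogens by atom environment:
  3 × C (aromatic): 1 H each → 3
  3 × C (aromatic): no H
  2 × C: no H
  2 × O: no H
  1 × C: 1 H
  1 × Cl: no H
  1 × N: no H
  Total hydrogens = 4.
Molecular formula: C9H4ClNO2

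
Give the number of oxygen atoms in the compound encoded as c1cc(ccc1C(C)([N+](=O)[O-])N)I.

The symbol for oxygen appears 2 times in the SMILES.

2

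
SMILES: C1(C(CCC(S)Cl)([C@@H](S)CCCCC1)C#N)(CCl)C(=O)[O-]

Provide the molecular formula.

Heavy atoms from the SMILES: 14 C, 2 Cl, 1 N, 2 O, 2 S.
Implicit hydrogens by atom environment:
  8 × C: 2 H each → 16
  4 × C: no H
  2 × C: 1 H each → 2
  2 × Cl: no H
  2 × S: 1 H each → 2
  1 × N: no H
  1 × O: no H
  1 × O (charge -1): no H
  Total hydrogens = 20.
Net charge -1.
Molecular formula: C14H20Cl2NO2S2-

C14H20Cl2NO2S2-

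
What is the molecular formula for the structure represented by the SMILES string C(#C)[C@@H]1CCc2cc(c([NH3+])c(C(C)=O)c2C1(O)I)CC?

Heavy atoms from the SMILES: 16 C, 1 I, 1 N, 2 O.
Implicit hydrogens by atom environment:
  5 × C (aromatic): no H
  3 × C: 2 H each → 6
  3 × C: no H
  2 × C: 3 H each → 6
  2 × C: 1 H each → 2
  1 × C (aromatic): 1 H
  1 × I: no H
  1 × N (charge +1): 3 H
  1 × O: 1 H
  1 × O: no H
  Total hydrogens = 19.
Net charge +1.
Molecular formula: C16H19INO2+

C16H19INO2+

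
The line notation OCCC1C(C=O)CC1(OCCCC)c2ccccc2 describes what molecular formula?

C17H24O3

Heavy atoms from the SMILES: 17 C, 3 O.
Implicit hydrogens by atom environment:
  6 × C: 2 H each → 12
  5 × C (aromatic): 1 H each → 5
  3 × C: 1 H each → 3
  2 × O: no H
  1 × C: 3 H
  1 × C: no H
  1 × C (aromatic): no H
  1 × O: 1 H
  Total hydrogens = 24.
Molecular formula: C17H24O3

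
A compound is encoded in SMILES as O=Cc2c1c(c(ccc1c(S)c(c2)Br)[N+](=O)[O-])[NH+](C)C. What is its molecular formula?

Heavy atoms from the SMILES: 1 Br, 13 C, 2 N, 3 O, 1 S.
Implicit hydrogens by atom environment:
  7 × C (aromatic): no H
  3 × C (aromatic): 1 H each → 3
  2 × C: 3 H each → 6
  2 × O: no H
  1 × Br: no H
  1 × C: 1 H
  1 × N (charge +1): 1 H
  1 × N (charge +1): no H
  1 × O (charge -1): no H
  1 × S: 1 H
  Total hydrogens = 12.
Net charge +1.
Molecular formula: C13H12BrN2O3S+

C13H12BrN2O3S+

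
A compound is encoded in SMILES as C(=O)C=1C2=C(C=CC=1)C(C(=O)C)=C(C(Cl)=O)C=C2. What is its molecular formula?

Heavy atoms from the SMILES: 14 C, 1 Cl, 3 O.
Implicit hydrogens by atom environment:
  5 × C (aromatic): 1 H each → 5
  5 × C (aromatic): no H
  3 × O: no H
  2 × C: no H
  1 × C: 3 H
  1 × C: 1 H
  1 × Cl: no H
  Total hydrogens = 9.
Molecular formula: C14H9ClO3

C14H9ClO3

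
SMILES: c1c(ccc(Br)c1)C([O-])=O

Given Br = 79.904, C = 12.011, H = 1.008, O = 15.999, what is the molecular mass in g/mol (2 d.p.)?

200.01

Molecular formula: C7H4BrO2-.
M = 1×79.904 + 7×12.011 + 4×1.008 + 2×15.999 = 200.01 g/mol.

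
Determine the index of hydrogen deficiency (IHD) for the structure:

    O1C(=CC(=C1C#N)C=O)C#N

Molecular formula from the SMILES: C7H2N2O2.
DoU = (2C + 2 + N − H − X)/2 = (2·7 + 2 + 2 − 2 − 0)/2 = 16/2 = 8.
(Structurally: 1 ring(s) + 7 π bond(s) = 8.)

8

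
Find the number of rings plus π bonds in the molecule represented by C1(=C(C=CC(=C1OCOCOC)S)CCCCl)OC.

Molecular formula from the SMILES: C13H19ClO4S.
DoU = (2C + 2 + N − H − X)/2 = (2·13 + 2 + 0 − 19 − 1)/2 = 8/2 = 4.
(Structurally: 1 ring(s) + 3 π bond(s) = 4.)

4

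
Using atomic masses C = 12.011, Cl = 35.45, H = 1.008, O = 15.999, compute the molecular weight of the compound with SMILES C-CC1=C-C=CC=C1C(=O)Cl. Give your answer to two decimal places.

Molecular formula: C9H9ClO.
M = 9×12.011 + 1×35.45 + 9×1.008 + 1×15.999 = 168.62 g/mol.

168.62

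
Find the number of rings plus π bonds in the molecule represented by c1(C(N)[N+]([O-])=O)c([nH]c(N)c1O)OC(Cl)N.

Molecular formula from the SMILES: C6H10ClN5O4.
DoU = (2C + 2 + N − H − X)/2 = (2·6 + 2 + 5 − 10 − 1)/2 = 8/2 = 4.
(Structurally: 1 ring(s) + 3 π bond(s) = 4.)

4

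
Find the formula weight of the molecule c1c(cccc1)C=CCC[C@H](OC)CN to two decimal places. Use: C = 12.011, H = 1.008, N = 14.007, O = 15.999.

Molecular formula: C13H19NO.
M = 13×12.011 + 19×1.008 + 1×14.007 + 1×15.999 = 205.30 g/mol.

205.30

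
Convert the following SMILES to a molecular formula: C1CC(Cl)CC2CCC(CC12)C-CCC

Heavy atoms from the SMILES: 14 C, 1 Cl.
Implicit hydrogens by atom environment:
  9 × C: 2 H each → 18
  4 × C: 1 H each → 4
  1 × C: 3 H
  1 × Cl: no H
  Total hydrogens = 25.
Molecular formula: C14H25Cl

C14H25Cl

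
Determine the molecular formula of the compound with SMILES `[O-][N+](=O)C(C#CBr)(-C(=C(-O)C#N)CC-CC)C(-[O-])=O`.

Heavy atoms from the SMILES: 1 Br, 11 C, 2 N, 5 O.
Implicit hydrogens by atom environment:
  7 × C: no H
  3 × C: 2 H each → 6
  2 × O: no H
  2 × O (charge -1): no H
  1 × Br: no H
  1 × C: 3 H
  1 × N: no H
  1 × N (charge +1): no H
  1 × O: 1 H
  Total hydrogens = 10.
Net charge -1.
Molecular formula: C11H10BrN2O5-

C11H10BrN2O5-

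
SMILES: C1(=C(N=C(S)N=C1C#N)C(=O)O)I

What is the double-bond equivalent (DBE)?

Molecular formula from the SMILES: C6H2IN3O2S.
DoU = (2C + 2 + N − H − X)/2 = (2·6 + 2 + 3 − 2 − 1)/2 = 14/2 = 7.
(Structurally: 1 ring(s) + 6 π bond(s) = 7.)

7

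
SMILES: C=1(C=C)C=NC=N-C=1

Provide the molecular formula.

Heavy atoms from the SMILES: 6 C, 2 N.
Implicit hydrogens by atom environment:
  3 × C (aromatic): 1 H each → 3
  2 × N (aromatic): no H
  1 × C: 2 H
  1 × C: 1 H
  1 × C (aromatic): no H
  Total hydrogens = 6.
Molecular formula: C6H6N2

C6H6N2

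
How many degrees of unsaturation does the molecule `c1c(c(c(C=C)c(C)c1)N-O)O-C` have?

5

Molecular formula from the SMILES: C10H13NO2.
DoU = (2C + 2 + N − H − X)/2 = (2·10 + 2 + 1 − 13 − 0)/2 = 10/2 = 5.
(Structurally: 1 ring(s) + 4 π bond(s) = 5.)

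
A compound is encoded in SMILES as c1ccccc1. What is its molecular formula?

Heavy atoms from the SMILES: 6 C.
Implicit hydrogens by atom environment:
  6 × C (aromatic): 1 H each → 6
  Total hydrogens = 6.
Molecular formula: C6H6

C6H6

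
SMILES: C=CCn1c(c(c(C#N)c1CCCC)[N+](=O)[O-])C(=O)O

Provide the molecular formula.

Heavy atoms from the SMILES: 13 C, 3 N, 4 O.
Implicit hydrogens by atom environment:
  5 × C: 2 H each → 10
  4 × C (aromatic): no H
  2 × C: no H
  2 × O: no H
  1 × C: 3 H
  1 × C: 1 H
  1 × N (aromatic): no H
  1 × N: no H
  1 × N (charge +1): no H
  1 × O: 1 H
  1 × O (charge -1): no H
  Total hydrogens = 15.
Molecular formula: C13H15N3O4

C13H15N3O4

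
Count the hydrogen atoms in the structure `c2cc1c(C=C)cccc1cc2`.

Hydrogens are implicit in SMILES; fill each atom to its normal valence:
  7 × C (aromatic): 1 H each → 7
  3 × C (aromatic): no H
  1 × C: 2 H
  1 × C: 1 H
  Total hydrogens = 10.

10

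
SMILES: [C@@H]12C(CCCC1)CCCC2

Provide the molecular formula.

Heavy atoms from the SMILES: 10 C.
Implicit hydrogens by atom environment:
  8 × C: 2 H each → 16
  2 × C: 1 H each → 2
  Total hydrogens = 18.
Molecular formula: C10H18

C10H18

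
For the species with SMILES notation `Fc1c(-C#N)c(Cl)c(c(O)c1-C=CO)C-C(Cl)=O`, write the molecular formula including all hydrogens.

C11H6Cl2FNO3

Heavy atoms from the SMILES: 11 C, 2 Cl, 1 F, 1 N, 3 O.
Implicit hydrogens by atom environment:
  6 × C (aromatic): no H
  2 × C: 1 H each → 2
  2 × C: no H
  2 × Cl: no H
  2 × O: 1 H each → 2
  1 × C: 2 H
  1 × F: no H
  1 × N: no H
  1 × O: no H
  Total hydrogens = 6.
Molecular formula: C11H6Cl2FNO3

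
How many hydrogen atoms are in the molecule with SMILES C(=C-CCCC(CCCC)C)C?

Hydrogens are implicit in SMILES; fill each atom to its normal valence:
  6 × C: 2 H each → 12
  3 × C: 3 H each → 9
  3 × C: 1 H each → 3
  Total hydrogens = 24.

24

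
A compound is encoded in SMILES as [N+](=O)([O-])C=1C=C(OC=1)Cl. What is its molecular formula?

C4H2ClNO3

Heavy atoms from the SMILES: 4 C, 1 Cl, 1 N, 3 O.
Implicit hydrogens by atom environment:
  2 × C (aromatic): 1 H each → 2
  2 × C (aromatic): no H
  1 × Cl: no H
  1 × N (charge +1): no H
  1 × O (aromatic): no H
  1 × O: no H
  1 × O (charge -1): no H
  Total hydrogens = 2.
Molecular formula: C4H2ClNO3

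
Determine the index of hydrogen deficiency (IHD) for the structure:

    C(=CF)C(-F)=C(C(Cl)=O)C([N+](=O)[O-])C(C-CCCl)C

4

Molecular formula from the SMILES: C11H13Cl2F2NO3.
DoU = (2C + 2 + N − H − X)/2 = (2·11 + 2 + 1 − 13 − 4)/2 = 8/2 = 4.
(Structurally: 0 ring(s) + 4 π bond(s) = 4.)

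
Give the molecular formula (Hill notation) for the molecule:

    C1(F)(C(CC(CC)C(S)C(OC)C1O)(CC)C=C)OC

Heavy atoms from the SMILES: 15 C, 1 F, 3 O, 1 S.
Implicit hydrogens by atom environment:
  5 × C: 1 H each → 5
  4 × C: 3 H each → 12
  4 × C: 2 H each → 8
  2 × C: no H
  2 × O: no H
  1 × F: no H
  1 × O: 1 H
  1 × S: 1 H
  Total hydrogens = 27.
Molecular formula: C15H27FO3S

C15H27FO3S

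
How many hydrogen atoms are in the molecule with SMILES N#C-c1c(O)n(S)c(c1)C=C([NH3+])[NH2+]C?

12

Hydrogens are implicit in SMILES; fill each atom to its normal valence:
  3 × C (aromatic): no H
  2 × C: no H
  1 × C: 3 H
  1 × C (aromatic): 1 H
  1 × C: 1 H
  1 × N (charge +1): 3 H
  1 × N (charge +1): 2 H
  1 × N (aromatic): no H
  1 × N: no H
  1 × O: 1 H
  1 × S: 1 H
  Total hydrogens = 12.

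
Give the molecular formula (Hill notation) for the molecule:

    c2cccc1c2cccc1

C10H8

Heavy atoms from the SMILES: 10 C.
Implicit hydrogens by atom environment:
  8 × C (aromatic): 1 H each → 8
  2 × C (aromatic): no H
  Total hydrogens = 8.
Molecular formula: C10H8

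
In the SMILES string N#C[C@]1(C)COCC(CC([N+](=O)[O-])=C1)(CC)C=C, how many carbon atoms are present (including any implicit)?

13

The symbol for carbon appears 13 times in the SMILES.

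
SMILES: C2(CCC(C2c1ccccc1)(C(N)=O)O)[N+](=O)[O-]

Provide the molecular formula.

C12H14N2O4

Heavy atoms from the SMILES: 12 C, 2 N, 4 O.
Implicit hydrogens by atom environment:
  5 × C (aromatic): 1 H each → 5
  2 × C: 2 H each → 4
  2 × C: 1 H each → 2
  2 × C: no H
  2 × O: no H
  1 × C (aromatic): no H
  1 × N: 2 H
  1 × N (charge +1): no H
  1 × O: 1 H
  1 × O (charge -1): no H
  Total hydrogens = 14.
Molecular formula: C12H14N2O4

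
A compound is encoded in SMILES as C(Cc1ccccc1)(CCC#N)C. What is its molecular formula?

Heavy atoms from the SMILES: 12 C, 1 N.
Implicit hydrogens by atom environment:
  5 × C (aromatic): 1 H each → 5
  3 × C: 2 H each → 6
  1 × C: 3 H
  1 × C: 1 H
  1 × C (aromatic): no H
  1 × C: no H
  1 × N: no H
  Total hydrogens = 15.
Molecular formula: C12H15N

C12H15N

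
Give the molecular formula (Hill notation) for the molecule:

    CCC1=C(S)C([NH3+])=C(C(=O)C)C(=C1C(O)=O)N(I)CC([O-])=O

Heavy atoms from the SMILES: 13 C, 1 I, 2 N, 5 O, 1 S.
Implicit hydrogens by atom environment:
  6 × C (aromatic): no H
  3 × C: no H
  3 × O: no H
  2 × C: 3 H each → 6
  2 × C: 2 H each → 4
  1 × I: no H
  1 × N (charge +1): 3 H
  1 × N: no H
  1 × O: 1 H
  1 × O (charge -1): no H
  1 × S: 1 H
  Total hydrogens = 15.
Molecular formula: C13H15IN2O5S

C13H15IN2O5S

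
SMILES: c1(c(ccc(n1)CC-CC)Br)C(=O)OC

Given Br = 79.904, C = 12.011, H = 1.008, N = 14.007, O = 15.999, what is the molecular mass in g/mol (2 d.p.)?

Molecular formula: C11H14BrNO2.
M = 1×79.904 + 11×12.011 + 14×1.008 + 1×14.007 + 2×15.999 = 272.14 g/mol.

272.14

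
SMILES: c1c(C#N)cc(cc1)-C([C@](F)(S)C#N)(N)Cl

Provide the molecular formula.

C10H7ClFN3S

Heavy atoms from the SMILES: 10 C, 1 Cl, 1 F, 3 N, 1 S.
Implicit hydrogens by atom environment:
  4 × C (aromatic): 1 H each → 4
  4 × C: no H
  2 × C (aromatic): no H
  2 × N: no H
  1 × Cl: no H
  1 × F: no H
  1 × N: 2 H
  1 × S: 1 H
  Total hydrogens = 7.
Molecular formula: C10H7ClFN3S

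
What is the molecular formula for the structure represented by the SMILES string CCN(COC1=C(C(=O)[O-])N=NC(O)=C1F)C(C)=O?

Heavy atoms from the SMILES: 10 C, 1 F, 3 N, 5 O.
Implicit hydrogens by atom environment:
  4 × C (aromatic): no H
  3 × O: no H
  2 × C: 3 H each → 6
  2 × C: 2 H each → 4
  2 × C: no H
  2 × N (aromatic): no H
  1 × F: no H
  1 × N: no H
  1 × O: 1 H
  1 × O (charge -1): no H
  Total hydrogens = 11.
Net charge -1.
Molecular formula: C10H11FN3O5-

C10H11FN3O5-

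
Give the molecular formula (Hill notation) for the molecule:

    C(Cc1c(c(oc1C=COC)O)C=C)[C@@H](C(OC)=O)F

Heavy atoms from the SMILES: 14 C, 1 F, 5 O.
Implicit hydrogens by atom environment:
  4 × C: 1 H each → 4
  4 × C (aromatic): no H
  3 × C: 2 H each → 6
  3 × O: no H
  2 × C: 3 H each → 6
  1 × C: no H
  1 × F: no H
  1 × O: 1 H
  1 × O (aromatic): no H
  Total hydrogens = 17.
Molecular formula: C14H17FO5

C14H17FO5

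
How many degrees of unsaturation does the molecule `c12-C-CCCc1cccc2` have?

Molecular formula from the SMILES: C10H12.
DoU = (2C + 2 + N − H − X)/2 = (2·10 + 2 + 0 − 12 − 0)/2 = 10/2 = 5.
(Structurally: 2 ring(s) + 3 π bond(s) = 5.)

5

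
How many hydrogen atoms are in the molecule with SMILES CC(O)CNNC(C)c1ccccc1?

18

Hydrogens are implicit in SMILES; fill each atom to its normal valence:
  5 × C (aromatic): 1 H each → 5
  2 × C: 3 H each → 6
  2 × C: 1 H each → 2
  2 × N: 1 H each → 2
  1 × C: 2 H
  1 × C (aromatic): no H
  1 × O: 1 H
  Total hydrogens = 18.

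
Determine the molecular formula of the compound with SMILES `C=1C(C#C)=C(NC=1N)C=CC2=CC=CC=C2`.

C14H12N2

Heavy atoms from the SMILES: 14 C, 2 N.
Implicit hydrogens by atom environment:
  6 × C (aromatic): 1 H each → 6
  4 × C (aromatic): no H
  3 × C: 1 H each → 3
  1 × C: no H
  1 × N: 2 H
  1 × N (aromatic): 1 H
  Total hydrogens = 12.
Molecular formula: C14H12N2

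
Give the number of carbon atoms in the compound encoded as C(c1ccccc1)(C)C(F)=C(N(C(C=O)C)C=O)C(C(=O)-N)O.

The symbol for carbon appears 16 times in the SMILES. Lowercase c denotes aromatic carbon and counts toward C.

16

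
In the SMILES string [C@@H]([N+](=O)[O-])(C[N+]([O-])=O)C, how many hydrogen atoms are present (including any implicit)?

Hydrogens are implicit in SMILES; fill each atom to its normal valence:
  2 × N (charge +1): no H
  2 × O: no H
  2 × O (charge -1): no H
  1 × C: 3 H
  1 × C: 2 H
  1 × C: 1 H
  Total hydrogens = 6.

6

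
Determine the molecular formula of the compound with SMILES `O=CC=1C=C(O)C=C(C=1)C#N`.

Heavy atoms from the SMILES: 8 C, 1 N, 2 O.
Implicit hydrogens by atom environment:
  3 × C (aromatic): 1 H each → 3
  3 × C (aromatic): no H
  1 × C: 1 H
  1 × C: no H
  1 × N: no H
  1 × O: 1 H
  1 × O: no H
  Total hydrogens = 5.
Molecular formula: C8H5NO2

C8H5NO2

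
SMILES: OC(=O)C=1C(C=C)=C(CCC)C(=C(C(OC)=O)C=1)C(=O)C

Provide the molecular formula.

Heavy atoms from the SMILES: 16 C, 5 O.
Implicit hydrogens by atom environment:
  5 × C (aromatic): no H
  4 × O: no H
  3 × C: 3 H each → 9
  3 × C: 2 H each → 6
  3 × C: no H
  1 × C (aromatic): 1 H
  1 × C: 1 H
  1 × O: 1 H
  Total hydrogens = 18.
Molecular formula: C16H18O5

C16H18O5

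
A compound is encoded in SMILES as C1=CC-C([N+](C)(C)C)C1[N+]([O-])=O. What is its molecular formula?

C8H15N2O2+

Heavy atoms from the SMILES: 8 C, 2 N, 2 O.
Implicit hydrogens by atom environment:
  4 × C: 1 H each → 4
  3 × C: 3 H each → 9
  2 × N (charge +1): no H
  1 × C: 2 H
  1 × O: no H
  1 × O (charge -1): no H
  Total hydrogens = 15.
Net charge +1.
Molecular formula: C8H15N2O2+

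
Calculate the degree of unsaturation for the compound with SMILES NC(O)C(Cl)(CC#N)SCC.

Molecular formula from the SMILES: C6H11ClN2OS.
DoU = (2C + 2 + N − H − X)/2 = (2·6 + 2 + 2 − 11 − 1)/2 = 4/2 = 2.
(Structurally: 0 ring(s) + 2 π bond(s) = 2.)

2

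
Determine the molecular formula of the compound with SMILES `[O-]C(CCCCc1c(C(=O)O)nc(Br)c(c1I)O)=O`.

Heavy atoms from the SMILES: 1 Br, 11 C, 1 I, 1 N, 5 O.
Implicit hydrogens by atom environment:
  5 × C (aromatic): no H
  4 × C: 2 H each → 8
  2 × C: no H
  2 × O: 1 H each → 2
  2 × O: no H
  1 × Br: no H
  1 × I: no H
  1 × N (aromatic): no H
  1 × O (charge -1): no H
  Total hydrogens = 10.
Net charge -1.
Molecular formula: C11H10BrINO5-

C11H10BrINO5-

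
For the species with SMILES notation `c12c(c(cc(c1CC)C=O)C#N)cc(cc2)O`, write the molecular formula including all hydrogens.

C14H11NO2

Heavy atoms from the SMILES: 14 C, 1 N, 2 O.
Implicit hydrogens by atom environment:
  6 × C (aromatic): no H
  4 × C (aromatic): 1 H each → 4
  1 × C: 3 H
  1 × C: 2 H
  1 × C: 1 H
  1 × C: no H
  1 × N: no H
  1 × O: 1 H
  1 × O: no H
  Total hydrogens = 11.
Molecular formula: C14H11NO2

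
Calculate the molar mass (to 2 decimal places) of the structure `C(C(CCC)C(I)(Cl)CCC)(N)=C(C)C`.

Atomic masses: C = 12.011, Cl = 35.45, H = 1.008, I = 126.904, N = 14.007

343.68

Molecular formula: C12H23ClIN.
M = 12×12.011 + 1×35.45 + 23×1.008 + 1×126.904 + 1×14.007 = 343.68 g/mol.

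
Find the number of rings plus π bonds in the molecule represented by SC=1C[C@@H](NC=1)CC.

Molecular formula from the SMILES: C6H11NS.
DoU = (2C + 2 + N − H − X)/2 = (2·6 + 2 + 1 − 11 − 0)/2 = 4/2 = 2.
(Structurally: 1 ring(s) + 1 π bond(s) = 2.)

2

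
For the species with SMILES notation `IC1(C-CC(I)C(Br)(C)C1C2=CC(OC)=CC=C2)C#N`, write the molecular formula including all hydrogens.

Heavy atoms from the SMILES: 1 Br, 15 C, 2 I, 1 N, 1 O.
Implicit hydrogens by atom environment:
  4 × C (aromatic): 1 H each → 4
  3 × C: no H
  2 × C: 3 H each → 6
  2 × C: 2 H each → 4
  2 × C: 1 H each → 2
  2 × C (aromatic): no H
  2 × I: no H
  1 × Br: no H
  1 × N: no H
  1 × O: no H
  Total hydrogens = 16.
Molecular formula: C15H16BrI2NO

C15H16BrI2NO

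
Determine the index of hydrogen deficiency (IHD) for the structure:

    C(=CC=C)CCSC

2

Molecular formula from the SMILES: C7H12S.
DoU = (2C + 2 + N − H − X)/2 = (2·7 + 2 + 0 − 12 − 0)/2 = 4/2 = 2.
(Structurally: 0 ring(s) + 2 π bond(s) = 2.)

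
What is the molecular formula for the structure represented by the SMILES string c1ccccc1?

C6H6

Heavy atoms from the SMILES: 6 C.
Implicit hydrogens by atom environment:
  6 × C (aromatic): 1 H each → 6
  Total hydrogens = 6.
Molecular formula: C6H6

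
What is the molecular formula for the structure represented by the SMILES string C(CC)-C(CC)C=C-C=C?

C10H18

Heavy atoms from the SMILES: 10 C.
Implicit hydrogens by atom environment:
  4 × C: 2 H each → 8
  4 × C: 1 H each → 4
  2 × C: 3 H each → 6
  Total hydrogens = 18.
Molecular formula: C10H18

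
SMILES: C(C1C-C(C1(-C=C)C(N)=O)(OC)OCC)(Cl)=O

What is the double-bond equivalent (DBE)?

4

Molecular formula from the SMILES: C11H16ClNO4.
DoU = (2C + 2 + N − H − X)/2 = (2·11 + 2 + 1 − 16 − 1)/2 = 8/2 = 4.
(Structurally: 1 ring(s) + 3 π bond(s) = 4.)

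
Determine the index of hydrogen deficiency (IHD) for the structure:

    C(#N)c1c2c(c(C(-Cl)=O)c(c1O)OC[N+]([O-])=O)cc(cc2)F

11

Molecular formula from the SMILES: C13H6ClFN2O5.
DoU = (2C + 2 + N − H − X)/2 = (2·13 + 2 + 2 − 6 − 2)/2 = 22/2 = 11.
(Structurally: 2 ring(s) + 9 π bond(s) = 11.)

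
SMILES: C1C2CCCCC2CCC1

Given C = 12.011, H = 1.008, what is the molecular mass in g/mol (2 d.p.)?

Molecular formula: C10H18.
M = 10×12.011 + 18×1.008 = 138.25 g/mol.

138.25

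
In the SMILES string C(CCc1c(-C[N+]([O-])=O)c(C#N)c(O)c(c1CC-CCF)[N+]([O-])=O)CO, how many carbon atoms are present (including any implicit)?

The symbol for carbon appears 16 times in the SMILES. Lowercase c denotes aromatic carbon and counts toward C.

16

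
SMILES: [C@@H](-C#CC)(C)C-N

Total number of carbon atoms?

The symbol for carbon appears 6 times in the SMILES.

6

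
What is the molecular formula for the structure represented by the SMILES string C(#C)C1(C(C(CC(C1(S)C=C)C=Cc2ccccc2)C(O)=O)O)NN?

Heavy atoms from the SMILES: 19 C, 2 N, 3 O, 1 S.
Implicit hydrogens by atom environment:
  7 × C: 1 H each → 7
  5 × C (aromatic): 1 H each → 5
  4 × C: no H
  2 × C: 2 H each → 4
  2 × O: 1 H each → 2
  1 × C (aromatic): no H
  1 × N: 2 H
  1 × N: 1 H
  1 × O: no H
  1 × S: 1 H
  Total hydrogens = 22.
Molecular formula: C19H22N2O3S

C19H22N2O3S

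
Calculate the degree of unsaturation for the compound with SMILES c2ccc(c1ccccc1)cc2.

8

Molecular formula from the SMILES: C12H10.
DoU = (2C + 2 + N − H − X)/2 = (2·12 + 2 + 0 − 10 − 0)/2 = 16/2 = 8.
(Structurally: 2 ring(s) + 6 π bond(s) = 8.)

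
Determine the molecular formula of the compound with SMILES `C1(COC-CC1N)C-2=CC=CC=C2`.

Heavy atoms from the SMILES: 11 C, 1 N, 1 O.
Implicit hydrogens by atom environment:
  5 × C (aromatic): 1 H each → 5
  3 × C: 2 H each → 6
  2 × C: 1 H each → 2
  1 × C (aromatic): no H
  1 × N: 2 H
  1 × O: no H
  Total hydrogens = 15.
Molecular formula: C11H15NO

C11H15NO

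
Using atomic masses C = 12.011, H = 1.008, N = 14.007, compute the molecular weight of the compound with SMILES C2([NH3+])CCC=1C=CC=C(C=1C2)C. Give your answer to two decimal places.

162.26

Molecular formula: C11H16N+.
M = 11×12.011 + 16×1.008 + 1×14.007 = 162.26 g/mol.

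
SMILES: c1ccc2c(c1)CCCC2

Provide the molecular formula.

C10H12

Heavy atoms from the SMILES: 10 C.
Implicit hydrogens by atom environment:
  4 × C: 2 H each → 8
  4 × C (aromatic): 1 H each → 4
  2 × C (aromatic): no H
  Total hydrogens = 12.
Molecular formula: C10H12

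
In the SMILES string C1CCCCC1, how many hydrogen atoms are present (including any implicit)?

12

Hydrogens are implicit in SMILES; fill each atom to its normal valence:
  6 × C: 2 H each → 12
  Total hydrogens = 12.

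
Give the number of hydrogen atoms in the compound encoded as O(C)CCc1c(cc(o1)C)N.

13

Hydrogens are implicit in SMILES; fill each atom to its normal valence:
  3 × C (aromatic): no H
  2 × C: 3 H each → 6
  2 × C: 2 H each → 4
  1 × C (aromatic): 1 H
  1 × N: 2 H
  1 × O (aromatic): no H
  1 × O: no H
  Total hydrogens = 13.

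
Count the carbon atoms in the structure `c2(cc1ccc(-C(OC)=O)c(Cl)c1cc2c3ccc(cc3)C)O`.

19

The symbol for carbon appears 19 times in the SMILES. Lowercase c denotes aromatic carbon and counts toward C.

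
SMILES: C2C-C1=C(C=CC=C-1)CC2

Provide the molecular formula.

Heavy atoms from the SMILES: 10 C.
Implicit hydrogens by atom environment:
  4 × C: 2 H each → 8
  4 × C (aromatic): 1 H each → 4
  2 × C (aromatic): no H
  Total hydrogens = 12.
Molecular formula: C10H12

C10H12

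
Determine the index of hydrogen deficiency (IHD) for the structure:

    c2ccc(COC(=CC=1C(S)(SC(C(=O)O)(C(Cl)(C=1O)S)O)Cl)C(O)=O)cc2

9

Molecular formula from the SMILES: C16H14Cl2O7S3.
DoU = (2C + 2 + N − H − X)/2 = (2·16 + 2 + 0 − 14 − 2)/2 = 18/2 = 9.
(Structurally: 2 ring(s) + 7 π bond(s) = 9.)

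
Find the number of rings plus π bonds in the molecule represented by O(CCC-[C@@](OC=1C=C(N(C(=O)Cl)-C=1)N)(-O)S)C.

4

Molecular formula from the SMILES: C10H15ClN2O4S.
DoU = (2C + 2 + N − H − X)/2 = (2·10 + 2 + 2 − 15 − 1)/2 = 8/2 = 4.
(Structurally: 1 ring(s) + 3 π bond(s) = 4.)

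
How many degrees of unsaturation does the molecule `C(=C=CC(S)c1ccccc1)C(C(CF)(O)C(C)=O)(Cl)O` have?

Molecular formula from the SMILES: C15H16ClFO3S.
DoU = (2C + 2 + N − H − X)/2 = (2·15 + 2 + 0 − 16 − 2)/2 = 14/2 = 7.
(Structurally: 1 ring(s) + 6 π bond(s) = 7.)

7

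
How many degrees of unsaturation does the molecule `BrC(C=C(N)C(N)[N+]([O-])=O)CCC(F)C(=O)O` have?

3

Molecular formula from the SMILES: C8H13BrFN3O4.
DoU = (2C + 2 + N − H − X)/2 = (2·8 + 2 + 3 − 13 − 2)/2 = 6/2 = 3.
(Structurally: 0 ring(s) + 3 π bond(s) = 3.)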